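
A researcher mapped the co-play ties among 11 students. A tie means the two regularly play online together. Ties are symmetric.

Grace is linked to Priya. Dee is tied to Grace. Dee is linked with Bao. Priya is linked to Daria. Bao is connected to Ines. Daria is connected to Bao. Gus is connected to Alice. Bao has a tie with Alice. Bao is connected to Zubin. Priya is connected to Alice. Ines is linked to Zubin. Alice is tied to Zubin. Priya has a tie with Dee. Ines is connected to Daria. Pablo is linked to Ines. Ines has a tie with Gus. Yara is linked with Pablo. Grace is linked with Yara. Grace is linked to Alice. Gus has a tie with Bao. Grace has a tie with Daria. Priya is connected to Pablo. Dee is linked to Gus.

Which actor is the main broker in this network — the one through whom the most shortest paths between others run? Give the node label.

Unnormalized betweenness of each node: Alice:61/12, Bao:49/12, Daria:29/12, Dee:9/4, Grace:19/3, Gus:13/12, Ines:71/12, Pablo:37/12, Priya:47/12, Yara:1/2, Zubin:1/3.
Grace has the largest value, 19/3, making it the main broker — the node through which the most shortest paths run.

Grace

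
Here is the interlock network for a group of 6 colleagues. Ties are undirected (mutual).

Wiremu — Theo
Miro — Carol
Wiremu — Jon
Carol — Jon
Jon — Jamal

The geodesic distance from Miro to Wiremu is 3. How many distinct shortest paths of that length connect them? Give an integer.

The shortest distance is 3, and the only length-3 path is Miro–Carol–Jon–Wiremu. So there is exactly 1 shortest path.

1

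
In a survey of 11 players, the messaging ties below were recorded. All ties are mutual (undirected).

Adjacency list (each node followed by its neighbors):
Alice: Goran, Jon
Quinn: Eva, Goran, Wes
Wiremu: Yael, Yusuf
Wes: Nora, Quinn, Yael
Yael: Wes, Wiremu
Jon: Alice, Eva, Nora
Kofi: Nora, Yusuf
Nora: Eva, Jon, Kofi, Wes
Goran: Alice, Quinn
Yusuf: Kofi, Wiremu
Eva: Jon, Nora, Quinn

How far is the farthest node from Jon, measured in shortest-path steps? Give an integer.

Distances from Jon: Alice:1, Eva:1, Goran:2, Kofi:2, Nora:1, Quinn:2, Wes:2, Wiremu:4, Yael:3, Yusuf:3.
The largest is 4 (to Wiremu), so the eccentricity of Jon is 4.

4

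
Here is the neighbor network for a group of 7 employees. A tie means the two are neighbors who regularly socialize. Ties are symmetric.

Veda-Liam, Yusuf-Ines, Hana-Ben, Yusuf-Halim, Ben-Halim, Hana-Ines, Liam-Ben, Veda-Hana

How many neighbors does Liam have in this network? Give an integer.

Liam is directly tied to Ben and Veda. That is 2 neighbors, so the degree of Liam is 2.

2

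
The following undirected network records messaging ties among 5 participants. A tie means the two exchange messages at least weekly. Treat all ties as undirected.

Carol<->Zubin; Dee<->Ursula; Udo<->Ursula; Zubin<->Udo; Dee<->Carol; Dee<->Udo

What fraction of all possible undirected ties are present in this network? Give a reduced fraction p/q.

3/5

There are 6 edges and 5 nodes, so the maximum possible is C(5,2) = 10.
Density = 6/10 = 3/5.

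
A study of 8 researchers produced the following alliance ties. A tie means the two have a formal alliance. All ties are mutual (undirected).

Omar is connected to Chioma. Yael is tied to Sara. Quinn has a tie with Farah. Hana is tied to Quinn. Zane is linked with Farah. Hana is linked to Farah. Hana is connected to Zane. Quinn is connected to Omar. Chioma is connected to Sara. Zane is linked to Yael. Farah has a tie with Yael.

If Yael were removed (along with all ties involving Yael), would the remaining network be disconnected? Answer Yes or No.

No

Even without Yael, every remaining node can still reach every other (the residual graph is connected), so Yael is not a cut vertex.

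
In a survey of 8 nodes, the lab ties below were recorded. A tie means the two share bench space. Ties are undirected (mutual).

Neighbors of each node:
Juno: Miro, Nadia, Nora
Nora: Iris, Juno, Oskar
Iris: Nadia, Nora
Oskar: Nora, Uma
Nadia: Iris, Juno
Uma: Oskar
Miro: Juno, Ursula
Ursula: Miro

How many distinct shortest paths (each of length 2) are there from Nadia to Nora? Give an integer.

2

The shortest distance is 2. The length-2 paths are: Nadia–Iris–Nora; Nadia–Juno–Nora.
That gives 2 distinct shortest paths.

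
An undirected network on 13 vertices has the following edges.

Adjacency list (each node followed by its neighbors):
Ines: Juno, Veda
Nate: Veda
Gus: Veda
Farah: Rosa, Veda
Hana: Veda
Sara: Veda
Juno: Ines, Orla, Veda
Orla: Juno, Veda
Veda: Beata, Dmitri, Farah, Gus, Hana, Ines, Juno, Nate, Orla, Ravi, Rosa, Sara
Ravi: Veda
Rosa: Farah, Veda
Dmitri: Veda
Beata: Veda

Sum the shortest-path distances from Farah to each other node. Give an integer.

Distances from Farah: Beata:2, Dmitri:2, Gus:2, Hana:2, Ines:2, Juno:2, Nate:2, Orla:2, Ravi:2, Rosa:1, Sara:2, Veda:1.
Sum = 2 + 2 + 2 + 2 + 2 + 2 + 2 + 2 + 2 + 1 + 2 + 1 = 22.

22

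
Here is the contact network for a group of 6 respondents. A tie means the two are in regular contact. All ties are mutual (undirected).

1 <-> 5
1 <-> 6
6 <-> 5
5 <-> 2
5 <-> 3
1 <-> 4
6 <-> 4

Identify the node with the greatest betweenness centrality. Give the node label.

Unnormalized betweenness of each node: 1:3/2, 2:0, 3:0, 4:0, 5:7, 6:3/2.
5 has the largest value, 7, making it the main broker — the node through which the most shortest paths run.

5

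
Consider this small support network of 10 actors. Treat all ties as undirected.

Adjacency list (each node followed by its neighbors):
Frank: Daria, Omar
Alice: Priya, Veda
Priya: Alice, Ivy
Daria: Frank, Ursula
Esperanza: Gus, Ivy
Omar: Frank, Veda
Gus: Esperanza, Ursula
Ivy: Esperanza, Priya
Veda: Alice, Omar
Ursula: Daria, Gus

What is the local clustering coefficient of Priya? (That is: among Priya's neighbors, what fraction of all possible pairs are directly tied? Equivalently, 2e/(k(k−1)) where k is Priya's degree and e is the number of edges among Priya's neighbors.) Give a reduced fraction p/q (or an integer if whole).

Priya's neighbors: Alice and Ivy (k = 2).
Possible neighbor pairs: C(2,2) = 1. Edges among them: none → e = 0.
Clustering(Priya) = 0/1.

0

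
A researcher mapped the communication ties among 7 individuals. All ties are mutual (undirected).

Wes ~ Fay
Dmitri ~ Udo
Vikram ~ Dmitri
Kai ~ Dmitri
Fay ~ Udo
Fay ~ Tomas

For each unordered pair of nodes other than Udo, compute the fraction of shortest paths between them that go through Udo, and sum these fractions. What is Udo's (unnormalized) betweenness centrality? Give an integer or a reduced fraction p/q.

9

Pairs whose geodesics pass through Udo — Fay–Dmitri: 1; Fay–Vikram: 1; Fay–Kai: 1; Dmitri–Wes: 1; Dmitri–Tomas: 1; Vikram–Wes: 1; Vikram–Tomas: 1; Wes–Kai: 1; Kai–Tomas: 1.
All other pairs contribute 0.
Summing the contributions gives betweenness(Udo) = 9.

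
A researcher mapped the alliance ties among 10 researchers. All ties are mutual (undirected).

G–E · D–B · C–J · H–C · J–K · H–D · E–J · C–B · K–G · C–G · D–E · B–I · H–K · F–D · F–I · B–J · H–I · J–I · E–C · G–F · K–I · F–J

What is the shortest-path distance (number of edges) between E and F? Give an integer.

2

One shortest route is E – D – F, which uses 2 edges, and E and F are not directly tied, so nothing shorter exists. So d(E,F) = 2.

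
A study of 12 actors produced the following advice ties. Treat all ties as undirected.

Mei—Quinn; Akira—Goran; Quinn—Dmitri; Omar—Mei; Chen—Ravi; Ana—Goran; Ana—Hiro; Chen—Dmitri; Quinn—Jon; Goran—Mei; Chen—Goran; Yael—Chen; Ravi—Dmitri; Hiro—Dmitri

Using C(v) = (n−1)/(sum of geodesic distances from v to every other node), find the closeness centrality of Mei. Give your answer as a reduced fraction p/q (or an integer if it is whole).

1/2

Distances from Mei: Akira:2, Ana:2, Chen:2, Dmitri:2, Goran:1, Hiro:3, Jon:2, Omar:1, Quinn:1, Ravi:3, Yael:3. Sum = 22.
n = 12, so closeness = 11/22 = 1/2.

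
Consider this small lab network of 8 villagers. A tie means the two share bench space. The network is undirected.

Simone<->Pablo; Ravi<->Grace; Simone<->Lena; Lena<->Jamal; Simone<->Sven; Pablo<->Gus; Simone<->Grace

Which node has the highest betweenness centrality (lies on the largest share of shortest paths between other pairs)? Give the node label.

Simone

Unnormalized betweenness of each node: Grace:6, Gus:0, Jamal:0, Lena:6, Pablo:6, Ravi:0, Simone:18, Sven:0.
Simone has the largest value, 18, making it the main broker — the node through which the most shortest paths run.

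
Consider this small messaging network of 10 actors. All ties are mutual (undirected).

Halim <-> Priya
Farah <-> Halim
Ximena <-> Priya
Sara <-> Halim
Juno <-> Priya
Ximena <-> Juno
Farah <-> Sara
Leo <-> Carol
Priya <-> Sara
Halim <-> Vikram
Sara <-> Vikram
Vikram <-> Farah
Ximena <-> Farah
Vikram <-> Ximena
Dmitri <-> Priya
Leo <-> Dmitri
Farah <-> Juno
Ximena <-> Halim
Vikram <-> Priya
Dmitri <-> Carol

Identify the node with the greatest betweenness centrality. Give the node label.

Priya

Unnormalized betweenness of each node: Carol:0, Dmitri:14, Farah:17/12, Halim:21/20, Juno:4/5, Leo:0, Priya:233/12, Sara:4/5, Vikram:21/20, Ximena:22/15.
Priya has the largest value, 233/12, making it the main broker — the node through which the most shortest paths run.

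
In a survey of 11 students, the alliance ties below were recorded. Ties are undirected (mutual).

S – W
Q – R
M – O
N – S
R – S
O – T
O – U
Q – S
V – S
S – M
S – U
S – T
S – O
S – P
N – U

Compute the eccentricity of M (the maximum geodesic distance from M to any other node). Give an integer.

2

Distances from M: N:2, O:1, P:2, Q:2, R:2, S:1, T:2, U:2, V:2, W:2.
The largest is 2 (to T, R, U, P, Q, V, W, and N), so the eccentricity of M is 2.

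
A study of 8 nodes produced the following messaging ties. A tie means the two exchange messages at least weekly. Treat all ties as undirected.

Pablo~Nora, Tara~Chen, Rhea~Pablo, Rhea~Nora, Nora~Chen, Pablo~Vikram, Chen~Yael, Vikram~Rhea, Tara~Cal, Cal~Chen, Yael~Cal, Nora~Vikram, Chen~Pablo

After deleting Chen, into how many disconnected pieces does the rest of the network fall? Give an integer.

2

Without Chen, the remaining ties split the others into: {Nora, Pablo, Rhea, Vikram}; {Cal, Tara, Yael}.
That's 2 separate components.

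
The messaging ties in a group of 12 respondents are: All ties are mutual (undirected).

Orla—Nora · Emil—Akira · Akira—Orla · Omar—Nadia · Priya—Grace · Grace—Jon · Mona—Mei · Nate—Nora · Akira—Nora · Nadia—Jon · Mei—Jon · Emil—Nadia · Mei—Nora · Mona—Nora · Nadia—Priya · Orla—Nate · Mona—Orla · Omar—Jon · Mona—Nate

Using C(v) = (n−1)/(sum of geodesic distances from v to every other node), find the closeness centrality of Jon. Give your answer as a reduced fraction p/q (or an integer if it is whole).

11/21

Distances from Jon: Akira:3, Emil:2, Grace:1, Mei:1, Mona:2, Nadia:1, Nate:3, Nora:2, Omar:1, Orla:3, Priya:2. Sum = 21.
n = 12, so closeness = 11/21.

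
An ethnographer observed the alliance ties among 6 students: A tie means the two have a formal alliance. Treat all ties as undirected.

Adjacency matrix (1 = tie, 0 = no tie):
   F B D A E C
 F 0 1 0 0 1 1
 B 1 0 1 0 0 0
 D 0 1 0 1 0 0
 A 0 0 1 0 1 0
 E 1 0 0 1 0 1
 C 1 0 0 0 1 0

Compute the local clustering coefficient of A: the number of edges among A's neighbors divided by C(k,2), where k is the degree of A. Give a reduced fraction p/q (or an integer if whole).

A's neighbors: D and E (k = 2).
Possible neighbor pairs: C(2,2) = 1. Edges among them: none → e = 0.
Clustering(A) = 0/1.

0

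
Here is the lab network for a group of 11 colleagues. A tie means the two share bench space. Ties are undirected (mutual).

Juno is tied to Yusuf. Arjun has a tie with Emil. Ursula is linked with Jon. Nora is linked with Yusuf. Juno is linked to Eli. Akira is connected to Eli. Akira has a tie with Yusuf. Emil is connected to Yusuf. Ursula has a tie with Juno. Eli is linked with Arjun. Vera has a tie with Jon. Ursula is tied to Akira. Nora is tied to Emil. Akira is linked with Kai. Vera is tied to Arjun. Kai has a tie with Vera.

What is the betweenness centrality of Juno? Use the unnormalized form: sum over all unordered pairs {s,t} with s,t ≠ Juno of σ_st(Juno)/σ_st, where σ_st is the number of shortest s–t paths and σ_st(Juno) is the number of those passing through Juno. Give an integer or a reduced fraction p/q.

Pairs whose geodesics pass through Juno — Emil–Ursula: 1/2; Arjun–Ursula: 1/3; Eli–Jon: 1/3; Eli–Ursula: 1/2; Eli–Yusuf: 1/2; Eli–Nora: 1/3; Jon–Yusuf: 1/2; Jon–Nora: 1/3; Ursula–Yusuf: 1/2; Ursula–Nora: 1/2.
All other pairs contribute 0.
Summing the contributions gives betweenness(Juno) = 13/3.

13/3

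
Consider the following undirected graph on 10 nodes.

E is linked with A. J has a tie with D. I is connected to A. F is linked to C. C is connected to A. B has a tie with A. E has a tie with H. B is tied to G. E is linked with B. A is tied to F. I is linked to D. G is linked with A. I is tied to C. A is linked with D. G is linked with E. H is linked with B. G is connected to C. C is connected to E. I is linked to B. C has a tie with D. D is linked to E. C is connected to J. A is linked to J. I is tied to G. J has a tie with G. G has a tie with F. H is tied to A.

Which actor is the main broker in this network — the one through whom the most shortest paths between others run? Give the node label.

Unnormalized betweenness of each node: A:469/60, B:31/30, C:12/5, D:7/10, E:127/60, F:0, G:59/20, H:0, I:47/60, J:1/5.
A has the largest value, 469/60, making it the main broker — the node through which the most shortest paths run.

A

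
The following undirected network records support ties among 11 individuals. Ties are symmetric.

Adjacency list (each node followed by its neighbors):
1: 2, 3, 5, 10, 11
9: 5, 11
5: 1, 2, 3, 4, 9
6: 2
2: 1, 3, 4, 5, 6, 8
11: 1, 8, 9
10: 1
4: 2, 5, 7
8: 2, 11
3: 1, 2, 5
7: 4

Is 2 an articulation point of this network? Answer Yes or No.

Removing 2 leaves {1, 3, 4, 5, 7, 8, 9, 10, and 11} with no path to {6}, so the network splits into 2 components. 2 is a cut vertex.

Yes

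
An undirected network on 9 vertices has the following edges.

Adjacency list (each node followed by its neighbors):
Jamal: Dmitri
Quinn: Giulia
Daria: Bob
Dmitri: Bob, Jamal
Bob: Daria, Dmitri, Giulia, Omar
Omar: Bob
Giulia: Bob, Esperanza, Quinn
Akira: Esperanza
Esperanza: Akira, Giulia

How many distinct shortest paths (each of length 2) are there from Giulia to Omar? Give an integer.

The shortest distance is 2, and the only length-2 path is Giulia–Bob–Omar. So there is exactly 1 shortest path.

1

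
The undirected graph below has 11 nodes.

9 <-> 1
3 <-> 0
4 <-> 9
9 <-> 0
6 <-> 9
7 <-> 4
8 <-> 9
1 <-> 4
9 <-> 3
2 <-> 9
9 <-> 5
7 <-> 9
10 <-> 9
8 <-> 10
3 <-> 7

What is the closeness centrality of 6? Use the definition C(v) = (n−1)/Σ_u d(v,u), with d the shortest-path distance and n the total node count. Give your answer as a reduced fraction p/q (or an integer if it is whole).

Distances from 6: 0:2, 1:2, 2:2, 3:2, 4:2, 5:2, 7:2, 8:2, 9:1, 10:2. Sum = 19.
n = 11, so closeness = 10/19.

10/19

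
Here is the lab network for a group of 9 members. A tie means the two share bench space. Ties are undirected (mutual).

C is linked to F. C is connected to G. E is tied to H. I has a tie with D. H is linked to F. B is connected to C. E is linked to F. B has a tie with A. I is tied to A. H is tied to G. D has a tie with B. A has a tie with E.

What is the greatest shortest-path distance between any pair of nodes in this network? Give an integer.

Eccentricity of each node (its greatest distance to any other): A:3, B:3, C:3, D:4, E:3, F:3, G:4, H:4, I:4.
The maximum eccentricity is 4, realized for instance by the pair G–I via G – C – B – D – I. So the diameter is 4.

4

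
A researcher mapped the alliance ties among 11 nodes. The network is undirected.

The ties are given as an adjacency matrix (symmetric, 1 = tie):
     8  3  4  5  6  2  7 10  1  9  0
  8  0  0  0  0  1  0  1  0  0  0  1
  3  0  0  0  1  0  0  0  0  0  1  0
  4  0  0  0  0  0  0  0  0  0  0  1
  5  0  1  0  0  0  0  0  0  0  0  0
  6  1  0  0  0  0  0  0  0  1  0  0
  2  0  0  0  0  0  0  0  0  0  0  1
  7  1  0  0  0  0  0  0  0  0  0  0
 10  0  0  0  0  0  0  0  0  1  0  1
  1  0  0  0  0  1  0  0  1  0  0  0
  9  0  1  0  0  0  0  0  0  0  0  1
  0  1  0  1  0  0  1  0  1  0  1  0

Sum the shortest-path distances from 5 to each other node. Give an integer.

37

Distances from 5: 0:3, 1:5, 2:4, 3:1, 4:4, 6:5, 7:5, 8:4, 9:2, 10:4.
Sum = 3 + 5 + 4 + 1 + 4 + 5 + 5 + 4 + 2 + 4 = 37.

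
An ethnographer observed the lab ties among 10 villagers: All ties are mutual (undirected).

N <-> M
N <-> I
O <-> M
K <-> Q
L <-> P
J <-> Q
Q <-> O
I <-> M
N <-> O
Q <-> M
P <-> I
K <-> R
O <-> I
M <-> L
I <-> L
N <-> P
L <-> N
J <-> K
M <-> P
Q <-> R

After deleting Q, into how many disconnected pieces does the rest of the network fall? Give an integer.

2

Without Q, the remaining ties split the others into: {J, K, R}; {I, L, M, N, O, P}.
That's 2 separate components.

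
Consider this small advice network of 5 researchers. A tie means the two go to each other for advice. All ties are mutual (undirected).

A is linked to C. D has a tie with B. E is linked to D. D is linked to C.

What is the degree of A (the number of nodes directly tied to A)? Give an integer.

1

A is directly tied to C. That is 1 neighbor, so the degree of A is 1.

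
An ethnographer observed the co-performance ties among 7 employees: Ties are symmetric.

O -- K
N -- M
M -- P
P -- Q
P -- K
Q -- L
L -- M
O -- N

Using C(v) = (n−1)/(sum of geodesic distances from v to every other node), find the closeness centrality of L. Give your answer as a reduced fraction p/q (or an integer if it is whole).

Distances from L: K:3, M:1, N:2, O:3, P:2, Q:1. Sum = 12.
n = 7, so closeness = 6/12 = 1/2.

1/2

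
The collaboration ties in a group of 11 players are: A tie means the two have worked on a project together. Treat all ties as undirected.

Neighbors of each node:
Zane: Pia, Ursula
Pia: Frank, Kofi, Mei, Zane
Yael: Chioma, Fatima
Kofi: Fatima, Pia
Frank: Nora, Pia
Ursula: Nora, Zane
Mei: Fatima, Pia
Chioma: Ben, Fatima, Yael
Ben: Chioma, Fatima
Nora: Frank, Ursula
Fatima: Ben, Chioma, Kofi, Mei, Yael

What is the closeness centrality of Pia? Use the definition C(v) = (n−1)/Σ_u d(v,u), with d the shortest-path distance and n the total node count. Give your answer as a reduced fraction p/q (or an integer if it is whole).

Distances from Pia: Ben:3, Chioma:3, Fatima:2, Frank:1, Kofi:1, Mei:1, Nora:2, Ursula:2, Yael:3, Zane:1. Sum = 19.
n = 11, so closeness = 10/19.

10/19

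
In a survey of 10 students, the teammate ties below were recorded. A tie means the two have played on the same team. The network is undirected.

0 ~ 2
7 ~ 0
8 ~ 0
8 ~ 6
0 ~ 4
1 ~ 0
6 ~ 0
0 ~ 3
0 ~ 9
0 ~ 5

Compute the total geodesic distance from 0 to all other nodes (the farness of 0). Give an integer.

Distances from 0: 1:1, 2:1, 3:1, 4:1, 5:1, 6:1, 7:1, 8:1, 9:1.
Sum = 1 + 1 + 1 + 1 + 1 + 1 + 1 + 1 + 1 = 9.

9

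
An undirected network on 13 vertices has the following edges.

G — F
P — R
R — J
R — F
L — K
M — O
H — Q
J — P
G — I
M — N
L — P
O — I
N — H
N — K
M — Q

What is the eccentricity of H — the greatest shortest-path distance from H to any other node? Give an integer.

Distances from H: F:6, G:5, I:4, J:5, K:2, L:3, M:2, N:1, O:3, P:4, Q:1, R:5.
The largest is 6 (to F), so the eccentricity of H is 6.

6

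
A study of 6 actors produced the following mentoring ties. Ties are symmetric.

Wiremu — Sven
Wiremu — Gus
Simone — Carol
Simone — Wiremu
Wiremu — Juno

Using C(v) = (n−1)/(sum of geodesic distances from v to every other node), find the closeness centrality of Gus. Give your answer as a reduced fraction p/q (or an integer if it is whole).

Distances from Gus: Carol:3, Juno:2, Simone:2, Sven:2, Wiremu:1. Sum = 10.
n = 6, so closeness = 5/10 = 1/2.

1/2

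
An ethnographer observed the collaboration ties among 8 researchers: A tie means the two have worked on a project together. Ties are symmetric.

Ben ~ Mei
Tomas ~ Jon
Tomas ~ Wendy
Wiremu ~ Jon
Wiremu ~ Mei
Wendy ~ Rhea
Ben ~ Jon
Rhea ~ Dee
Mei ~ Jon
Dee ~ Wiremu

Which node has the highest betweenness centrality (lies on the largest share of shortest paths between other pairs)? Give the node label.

Unnormalized betweenness of each node: Ben:0, Dee:11/3, Jon:23/3, Mei:4/3, Rhea:2, Tomas:13/3, Wendy:7/3, Wiremu:17/3.
Jon has the largest value, 23/3, making it the main broker — the node through which the most shortest paths run.

Jon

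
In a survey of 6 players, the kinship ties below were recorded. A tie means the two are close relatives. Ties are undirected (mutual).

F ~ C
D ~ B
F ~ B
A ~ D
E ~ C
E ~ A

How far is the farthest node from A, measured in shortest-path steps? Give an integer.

3

Distances from A: B:2, C:2, D:1, E:1, F:3.
The largest is 3 (to F), so the eccentricity of A is 3.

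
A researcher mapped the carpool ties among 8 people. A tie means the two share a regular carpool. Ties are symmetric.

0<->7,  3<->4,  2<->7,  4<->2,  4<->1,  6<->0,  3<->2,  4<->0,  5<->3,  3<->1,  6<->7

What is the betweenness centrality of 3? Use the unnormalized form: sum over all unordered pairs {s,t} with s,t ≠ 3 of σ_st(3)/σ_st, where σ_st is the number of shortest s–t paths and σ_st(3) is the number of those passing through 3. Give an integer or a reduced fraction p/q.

41/6

Pairs whose geodesics pass through 3 — 6–5: 2/2; 7–1: 1/3; 7–5: 1; 0–5: 1; 1–5: 1; 1–2: 1/2; 4–5: 1; 5–2: 1.
All other pairs contribute 0.
Summing the contributions gives betweenness(3) = 41/6.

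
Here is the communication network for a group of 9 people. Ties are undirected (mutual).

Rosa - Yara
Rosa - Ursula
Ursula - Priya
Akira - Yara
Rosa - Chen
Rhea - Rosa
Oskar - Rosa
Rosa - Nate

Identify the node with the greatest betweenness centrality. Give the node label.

Rosa

Unnormalized betweenness of each node: Akira:0, Chen:0, Nate:0, Oskar:0, Priya:0, Rhea:0, Rosa:26, Ursula:7, Yara:7.
Rosa has the largest value, 26, making it the main broker — the node through which the most shortest paths run.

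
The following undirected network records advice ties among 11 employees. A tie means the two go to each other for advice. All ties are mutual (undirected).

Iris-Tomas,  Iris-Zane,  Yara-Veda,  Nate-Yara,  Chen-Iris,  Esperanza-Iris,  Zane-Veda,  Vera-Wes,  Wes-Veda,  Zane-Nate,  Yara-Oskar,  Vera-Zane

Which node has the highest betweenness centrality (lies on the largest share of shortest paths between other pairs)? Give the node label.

Unnormalized betweenness of each node: Chen:0, Esperanza:0, Iris:24, Nate:17/3, Oskar:0, Tomas:0, Veda:23/2, Vera:17/6, Wes:7/6, Yara:59/6, Zane:28.
Zane has the largest value, 28, making it the main broker — the node through which the most shortest paths run.

Zane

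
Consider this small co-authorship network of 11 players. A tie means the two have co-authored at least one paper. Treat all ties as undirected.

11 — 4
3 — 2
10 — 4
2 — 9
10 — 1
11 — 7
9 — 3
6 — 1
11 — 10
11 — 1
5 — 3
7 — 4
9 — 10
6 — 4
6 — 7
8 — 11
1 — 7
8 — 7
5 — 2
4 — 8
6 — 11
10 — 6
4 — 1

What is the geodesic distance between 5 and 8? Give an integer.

One shortest route is 5 – 2 – 9 – 10 – 11 – 8, which uses 5 edges, and at distance 4 from 5 we only reach {1, 4, 6, 11}, which does not include 8. So d(5,8) = 5.

5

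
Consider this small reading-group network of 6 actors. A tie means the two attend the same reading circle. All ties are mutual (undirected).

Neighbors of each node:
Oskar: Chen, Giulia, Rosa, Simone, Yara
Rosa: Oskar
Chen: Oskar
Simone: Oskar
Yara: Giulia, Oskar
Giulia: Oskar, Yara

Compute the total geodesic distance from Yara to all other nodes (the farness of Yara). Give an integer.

Distances from Yara: Chen:2, Giulia:1, Oskar:1, Rosa:2, Simone:2.
Sum = 2 + 1 + 1 + 2 + 2 = 8.

8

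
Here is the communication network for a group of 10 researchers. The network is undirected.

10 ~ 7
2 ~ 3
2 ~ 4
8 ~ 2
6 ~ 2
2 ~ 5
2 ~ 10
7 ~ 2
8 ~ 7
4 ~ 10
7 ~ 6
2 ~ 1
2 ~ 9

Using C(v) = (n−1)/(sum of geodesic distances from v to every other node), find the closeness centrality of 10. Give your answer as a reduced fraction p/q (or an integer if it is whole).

3/5

Distances from 10: 1:2, 2:1, 3:2, 4:1, 5:2, 6:2, 7:1, 8:2, 9:2. Sum = 15.
n = 10, so closeness = 9/15 = 3/5.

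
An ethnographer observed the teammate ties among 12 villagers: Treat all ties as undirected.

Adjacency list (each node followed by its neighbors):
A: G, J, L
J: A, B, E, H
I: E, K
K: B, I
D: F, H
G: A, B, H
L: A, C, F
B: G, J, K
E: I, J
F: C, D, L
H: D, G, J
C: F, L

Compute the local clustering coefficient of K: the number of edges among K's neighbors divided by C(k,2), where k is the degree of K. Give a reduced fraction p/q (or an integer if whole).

0

K's neighbors: B and I (k = 2).
Possible neighbor pairs: C(2,2) = 1. Edges among them: none → e = 0.
Clustering(K) = 0/1.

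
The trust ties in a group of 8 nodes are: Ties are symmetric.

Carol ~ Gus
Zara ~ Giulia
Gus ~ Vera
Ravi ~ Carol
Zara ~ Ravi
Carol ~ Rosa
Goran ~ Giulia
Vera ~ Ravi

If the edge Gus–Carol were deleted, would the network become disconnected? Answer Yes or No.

Even without that edge, Gus still reaches Carol via Gus – Vera – Ravi – Carol, so the network stays connected. Not a bridge.

No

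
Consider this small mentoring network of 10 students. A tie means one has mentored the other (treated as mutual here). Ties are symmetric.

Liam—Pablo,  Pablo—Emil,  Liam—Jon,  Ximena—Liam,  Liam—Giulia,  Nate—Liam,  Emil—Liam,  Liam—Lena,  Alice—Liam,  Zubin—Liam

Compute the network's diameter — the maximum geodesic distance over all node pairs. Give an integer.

2

Eccentricity of each node (its greatest distance to any other): Alice:2, Emil:2, Giulia:2, Jon:2, Lena:2, Liam:1, Nate:2, Pablo:2, Ximena:2, Zubin:2.
The maximum eccentricity is 2, realized for instance by the pair Lena–Alice via Lena – Liam – Alice. So the diameter is 2.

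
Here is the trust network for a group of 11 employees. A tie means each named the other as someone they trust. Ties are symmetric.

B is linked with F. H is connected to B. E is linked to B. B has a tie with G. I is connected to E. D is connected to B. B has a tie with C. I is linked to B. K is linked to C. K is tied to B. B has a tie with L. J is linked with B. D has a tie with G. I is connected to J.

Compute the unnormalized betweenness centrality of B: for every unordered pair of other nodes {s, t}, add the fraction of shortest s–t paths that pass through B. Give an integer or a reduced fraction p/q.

81/2

Pairs whose geodesics pass through B — D–F: 1; D–H: 1; D–E: 1; D–L: 1; D–C: 1; D–J: 1; D–I: 1; D–K: 1; F–H: 1; F–E: 1; F–G: 1; F–L: 1; F–C: 1; F–J: 1 … (+27 more pairs).
All other pairs contribute 0.
Summing the contributions gives betweenness(B) = 81/2.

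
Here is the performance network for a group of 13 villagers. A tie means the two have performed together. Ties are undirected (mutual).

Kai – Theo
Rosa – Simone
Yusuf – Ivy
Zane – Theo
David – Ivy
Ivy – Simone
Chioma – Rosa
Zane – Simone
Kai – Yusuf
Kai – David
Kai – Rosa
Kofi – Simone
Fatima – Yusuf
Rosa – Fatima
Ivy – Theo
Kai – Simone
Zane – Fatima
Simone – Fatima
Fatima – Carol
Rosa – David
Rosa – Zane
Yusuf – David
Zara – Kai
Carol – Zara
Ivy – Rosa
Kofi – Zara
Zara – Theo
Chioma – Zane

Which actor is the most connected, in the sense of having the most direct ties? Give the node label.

Rosa

Degrees — Carol:2, Chioma:2, David:4, Fatima:5, Ivy:5, Kai:6, Kofi:2, Rosa:7, Simone:6, Theo:4, Yusuf:4, Zane:5, Zara:4.
The maximum is 7, attained only by Rosa.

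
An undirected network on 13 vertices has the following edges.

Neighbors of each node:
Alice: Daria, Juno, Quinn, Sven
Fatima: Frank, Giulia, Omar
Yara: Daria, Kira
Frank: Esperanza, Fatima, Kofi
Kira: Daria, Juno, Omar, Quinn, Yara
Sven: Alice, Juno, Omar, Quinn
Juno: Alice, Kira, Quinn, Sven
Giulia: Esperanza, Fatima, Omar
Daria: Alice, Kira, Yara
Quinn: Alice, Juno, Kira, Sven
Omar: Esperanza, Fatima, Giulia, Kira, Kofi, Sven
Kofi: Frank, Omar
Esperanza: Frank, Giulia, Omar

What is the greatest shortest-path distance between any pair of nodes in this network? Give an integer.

Eccentricity of each node (its greatest distance to any other): Alice:4, Daria:4, Esperanza:3, Fatima:3, Frank:4, Giulia:3, Juno:4, Kira:3, Kofi:3, Omar:2, Quinn:4, Sven:3, Yara:4.
The maximum eccentricity is 4, realized for instance by the pair Yara–Frank via Yara – Kira – Omar – Kofi – Frank. So the diameter is 4.

4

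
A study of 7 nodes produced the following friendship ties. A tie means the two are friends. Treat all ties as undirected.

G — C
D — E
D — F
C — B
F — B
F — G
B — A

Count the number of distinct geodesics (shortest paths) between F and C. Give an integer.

The shortest distance is 2. The length-2 paths are: F–B–C; F–G–C.
That gives 2 distinct shortest paths.

2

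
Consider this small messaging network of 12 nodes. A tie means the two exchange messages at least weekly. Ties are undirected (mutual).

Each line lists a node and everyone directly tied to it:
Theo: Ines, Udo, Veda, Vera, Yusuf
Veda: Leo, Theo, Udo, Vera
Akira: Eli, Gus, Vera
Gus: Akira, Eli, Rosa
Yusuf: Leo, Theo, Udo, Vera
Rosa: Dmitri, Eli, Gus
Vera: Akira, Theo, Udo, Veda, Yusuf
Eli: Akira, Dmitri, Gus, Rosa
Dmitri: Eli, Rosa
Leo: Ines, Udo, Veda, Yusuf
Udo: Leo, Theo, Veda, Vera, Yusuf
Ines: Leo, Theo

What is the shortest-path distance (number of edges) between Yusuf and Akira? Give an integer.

2

One shortest route is Yusuf – Vera – Akira, which uses 2 edges, and Yusuf and Akira are not directly tied, so nothing shorter exists. So d(Yusuf,Akira) = 2.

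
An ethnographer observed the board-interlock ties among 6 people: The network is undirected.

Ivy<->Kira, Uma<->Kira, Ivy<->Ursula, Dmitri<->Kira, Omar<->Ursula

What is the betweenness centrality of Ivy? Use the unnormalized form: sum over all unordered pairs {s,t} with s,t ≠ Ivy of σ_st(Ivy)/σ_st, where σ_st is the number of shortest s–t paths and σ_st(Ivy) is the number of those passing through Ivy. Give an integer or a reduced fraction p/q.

6

Pairs whose geodesics pass through Ivy — Ursula–Kira: 1; Ursula–Uma: 1; Ursula–Dmitri: 1; Kira–Omar: 1; Uma–Omar: 1; Dmitri–Omar: 1.
All other pairs contribute 0.
Summing the contributions gives betweenness(Ivy) = 6.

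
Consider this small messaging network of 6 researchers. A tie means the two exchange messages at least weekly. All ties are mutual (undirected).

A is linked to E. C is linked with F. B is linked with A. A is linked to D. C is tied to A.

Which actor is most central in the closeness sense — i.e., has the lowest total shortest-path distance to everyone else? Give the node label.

Farness (sum of distances to all others) for each node — A:6, B:10, C:8, D:10, E:10, F:12.
The smallest farness is 6, for A, so A has the highest closeness.

A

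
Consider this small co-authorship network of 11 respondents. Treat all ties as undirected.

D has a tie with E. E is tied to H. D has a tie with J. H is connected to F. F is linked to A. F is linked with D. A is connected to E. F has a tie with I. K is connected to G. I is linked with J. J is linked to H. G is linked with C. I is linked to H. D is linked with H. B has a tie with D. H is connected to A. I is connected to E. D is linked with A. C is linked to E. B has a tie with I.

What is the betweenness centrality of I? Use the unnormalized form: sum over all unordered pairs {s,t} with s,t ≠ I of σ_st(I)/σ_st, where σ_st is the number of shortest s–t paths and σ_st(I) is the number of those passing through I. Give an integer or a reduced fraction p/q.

Pairs whose geodesics pass through I — F–B: 1/2; F–J: 1/3; F–E: 1/4; F–G: 1/4; F–K: 1/4; F–C: 1/4; B–H: 1/2; B–J: 1/2; B–E: 1/2; B–G: 1/2; B–K: 1/2; B–C: 1/2; J–E: 1/3; J–G: 1/3 … (+2 more pairs).
All other pairs contribute 0.
Summing the contributions gives betweenness(I) = 37/6.

37/6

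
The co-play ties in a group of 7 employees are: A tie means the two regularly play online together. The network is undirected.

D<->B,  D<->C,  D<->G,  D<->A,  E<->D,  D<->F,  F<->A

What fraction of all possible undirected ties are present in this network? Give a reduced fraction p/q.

1/3

There are 7 edges and 7 nodes, so the maximum possible is C(7,2) = 21.
Density = 7/21 = 1/3.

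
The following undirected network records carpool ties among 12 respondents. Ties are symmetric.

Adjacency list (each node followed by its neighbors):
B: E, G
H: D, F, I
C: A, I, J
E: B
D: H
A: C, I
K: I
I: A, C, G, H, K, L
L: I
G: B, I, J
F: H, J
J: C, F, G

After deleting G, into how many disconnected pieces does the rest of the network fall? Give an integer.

Without G, the remaining ties split the others into: {A, C, D, F, H, I, J, K, L}; {B, E}.
That's 2 separate components.

2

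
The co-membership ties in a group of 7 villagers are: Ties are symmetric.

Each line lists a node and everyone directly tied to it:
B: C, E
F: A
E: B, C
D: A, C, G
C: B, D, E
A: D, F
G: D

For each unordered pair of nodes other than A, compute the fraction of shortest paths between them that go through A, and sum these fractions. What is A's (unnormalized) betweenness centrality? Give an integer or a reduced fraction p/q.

Pairs whose geodesics pass through A — E–F: 1; B–F: 1; C–F: 1; D–F: 1; G–F: 1.
All other pairs contribute 0.
Summing the contributions gives betweenness(A) = 5.

5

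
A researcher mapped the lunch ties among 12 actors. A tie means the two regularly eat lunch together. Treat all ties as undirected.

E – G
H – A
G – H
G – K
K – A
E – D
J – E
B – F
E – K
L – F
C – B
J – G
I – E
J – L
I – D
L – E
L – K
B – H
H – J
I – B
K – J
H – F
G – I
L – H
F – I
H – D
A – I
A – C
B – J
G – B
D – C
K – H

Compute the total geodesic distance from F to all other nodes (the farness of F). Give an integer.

Distances from F: A:2, B:1, C:2, D:2, E:2, G:2, H:1, I:1, J:2, K:2, L:1.
Sum = 2 + 1 + 2 + 2 + 2 + 2 + 1 + 1 + 2 + 2 + 1 = 18.

18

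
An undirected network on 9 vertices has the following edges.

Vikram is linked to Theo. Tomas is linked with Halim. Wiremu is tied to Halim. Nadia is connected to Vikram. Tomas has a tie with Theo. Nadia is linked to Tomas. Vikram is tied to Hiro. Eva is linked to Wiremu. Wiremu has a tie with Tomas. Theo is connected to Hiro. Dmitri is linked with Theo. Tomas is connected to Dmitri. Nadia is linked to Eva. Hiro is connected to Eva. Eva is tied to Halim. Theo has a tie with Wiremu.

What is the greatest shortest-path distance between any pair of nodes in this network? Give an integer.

Eccentricity of each node (its greatest distance to any other): Dmitri:3, Eva:3, Halim:3, Hiro:2, Nadia:2, Theo:2, Tomas:2, Vikram:3, Wiremu:2.
The maximum eccentricity is 3, realized for instance by the pair Eva–Dmitri via Eva – Nadia – Tomas – Dmitri. So the diameter is 3.

3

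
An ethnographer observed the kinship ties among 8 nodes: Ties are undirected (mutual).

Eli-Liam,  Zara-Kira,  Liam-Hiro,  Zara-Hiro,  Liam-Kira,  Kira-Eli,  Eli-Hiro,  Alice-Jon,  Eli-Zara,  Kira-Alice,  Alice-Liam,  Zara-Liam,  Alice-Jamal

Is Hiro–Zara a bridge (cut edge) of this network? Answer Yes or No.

No

Even without that edge, Hiro still reaches Zara via Hiro – Eli – Zara, so the network stays connected. Not a bridge.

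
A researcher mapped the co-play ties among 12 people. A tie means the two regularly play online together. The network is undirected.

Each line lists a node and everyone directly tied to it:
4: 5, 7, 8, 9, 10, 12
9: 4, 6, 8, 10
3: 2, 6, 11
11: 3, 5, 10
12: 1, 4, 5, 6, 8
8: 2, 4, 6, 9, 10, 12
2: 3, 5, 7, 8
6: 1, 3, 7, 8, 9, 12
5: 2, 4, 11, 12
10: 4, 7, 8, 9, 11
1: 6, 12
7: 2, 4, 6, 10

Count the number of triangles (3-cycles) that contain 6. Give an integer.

6's neighbors: 1, 3, 7, 8, 9, and 12.
Neighbor pairs that are themselves tied: 6–1–12; 6–8–9; 6–8–12. Each forms one triangle with 6, for 3 in total.

3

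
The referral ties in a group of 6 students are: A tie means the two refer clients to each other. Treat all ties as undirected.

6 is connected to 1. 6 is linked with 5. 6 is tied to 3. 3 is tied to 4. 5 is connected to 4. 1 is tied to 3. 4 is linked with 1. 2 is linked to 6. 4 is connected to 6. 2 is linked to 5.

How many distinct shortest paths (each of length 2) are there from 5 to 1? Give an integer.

The shortest distance is 2. The length-2 paths are: 5–4–1; 5–6–1.
That gives 2 distinct shortest paths.

2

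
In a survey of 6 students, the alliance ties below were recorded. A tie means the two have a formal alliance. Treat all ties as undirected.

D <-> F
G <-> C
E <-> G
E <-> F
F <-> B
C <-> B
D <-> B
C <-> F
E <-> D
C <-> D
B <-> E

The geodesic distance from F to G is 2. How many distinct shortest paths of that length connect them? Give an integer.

The shortest distance is 2. The length-2 paths are: F–E–G; F–C–G.
That gives 2 distinct shortest paths.

2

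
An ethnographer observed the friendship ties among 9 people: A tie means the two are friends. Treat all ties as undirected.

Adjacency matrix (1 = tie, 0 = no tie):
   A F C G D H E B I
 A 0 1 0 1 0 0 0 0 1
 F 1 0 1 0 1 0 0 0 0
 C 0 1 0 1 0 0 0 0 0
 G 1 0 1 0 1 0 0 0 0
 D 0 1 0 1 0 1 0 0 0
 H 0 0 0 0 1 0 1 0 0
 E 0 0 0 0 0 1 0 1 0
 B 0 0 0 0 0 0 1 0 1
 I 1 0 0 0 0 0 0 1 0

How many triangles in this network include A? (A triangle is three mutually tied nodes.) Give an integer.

0

A's neighbors are F, G, and I, but none of them are tied to each other, so no triangle contains A.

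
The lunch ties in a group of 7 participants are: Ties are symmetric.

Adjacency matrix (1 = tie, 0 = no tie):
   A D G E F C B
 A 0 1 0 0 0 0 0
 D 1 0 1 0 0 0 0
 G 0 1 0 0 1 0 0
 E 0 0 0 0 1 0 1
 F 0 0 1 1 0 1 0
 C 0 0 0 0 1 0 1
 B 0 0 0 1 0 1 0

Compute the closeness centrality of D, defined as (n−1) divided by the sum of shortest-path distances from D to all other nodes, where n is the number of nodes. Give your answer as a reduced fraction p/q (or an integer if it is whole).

3/7

Distances from D: A:1, B:4, C:3, E:3, F:2, G:1. Sum = 14.
n = 7, so closeness = 6/14 = 3/7.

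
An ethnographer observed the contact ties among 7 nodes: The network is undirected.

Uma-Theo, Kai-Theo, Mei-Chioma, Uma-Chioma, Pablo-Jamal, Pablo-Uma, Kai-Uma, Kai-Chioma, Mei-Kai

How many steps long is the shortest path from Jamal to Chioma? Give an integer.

3

One shortest route is Jamal – Pablo – Uma – Chioma, which uses 3 edges, and at distance 2 from Jamal we only reach {Uma}, which does not include Chioma. So d(Jamal,Chioma) = 3.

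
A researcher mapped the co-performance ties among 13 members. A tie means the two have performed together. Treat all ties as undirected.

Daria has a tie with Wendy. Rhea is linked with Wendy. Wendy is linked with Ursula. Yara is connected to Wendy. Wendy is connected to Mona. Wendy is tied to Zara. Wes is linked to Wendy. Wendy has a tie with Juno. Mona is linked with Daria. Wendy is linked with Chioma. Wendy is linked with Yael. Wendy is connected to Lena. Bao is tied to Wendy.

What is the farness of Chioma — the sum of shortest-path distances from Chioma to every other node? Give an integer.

Distances from Chioma: Bao:2, Daria:2, Juno:2, Lena:2, Mona:2, Rhea:2, Ursula:2, Wendy:1, Wes:2, Yael:2, Yara:2, Zara:2.
Sum = 2 + 2 + 2 + 2 + 2 + 2 + 2 + 1 + 2 + 2 + 2 + 2 = 23.

23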